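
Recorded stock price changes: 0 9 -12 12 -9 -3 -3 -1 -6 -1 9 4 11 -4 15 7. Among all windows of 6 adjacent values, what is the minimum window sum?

-23

Each size-6 window and its sum:
(0, 9, -12, 12, -9, -3) → sum -3
(9, -12, 12, -9, -3, -3) → sum -6
(-12, 12, -9, -3, -3, -1) → sum -16
(12, -9, -3, -3, -1, -6) → sum -10
(-9, -3, -3, -1, -6, -1) → sum -23
(-3, -3, -1, -6, -1, 9) → sum -5
(-3, -1, -6, -1, 9, 4) → sum 2
(-1, -6, -1, 9, 4, 11) → sum 16
(-6, -1, 9, 4, 11, -4) → sum 13
(-1, 9, 4, 11, -4, 15) → sum 34
(9, 4, 11, -4, 15, 7) → sum 42
Minimum of these is -23.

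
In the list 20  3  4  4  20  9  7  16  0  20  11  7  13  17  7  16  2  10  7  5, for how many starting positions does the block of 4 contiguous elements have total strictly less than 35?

4

[20, 3, 4, 4] → sum 31  < 35 ✓
[3, 4, 4, 20] → sum 31  < 35 ✓
[4, 4, 20, 9] → sum 37
[4, 20, 9, 7] → sum 40
[20, 9, 7, 16] → sum 52
[9, 7, 16, 0] → sum 32  < 35 ✓
[7, 16, 0, 20] → sum 43
[16, 0, 20, 11] → sum 47
[0, 20, 11, 7] → sum 38
[20, 11, 7, 13] → sum 51
[11, 7, 13, 17] → sum 48
[7, 13, 17, 7] → sum 44
[13, 17, 7, 16] → sum 53
[17, 7, 16, 2] → sum 42
[7, 16, 2, 10] → sum 35
[16, 2, 10, 7] → sum 35
[2, 10, 7, 5] → sum 24  < 35 ✓
4 windows satisfy the condition.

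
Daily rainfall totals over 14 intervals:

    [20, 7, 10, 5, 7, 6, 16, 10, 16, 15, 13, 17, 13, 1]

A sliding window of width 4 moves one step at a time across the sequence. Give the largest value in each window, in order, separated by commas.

20, 10, 10, 16, 16, 16, 16, 16, 17, 17, 17

Sliding a size-4 window across the 14 values:
20 7 10 5 → max 20
7 10 5 7 → max 10
10 5 7 6 → max 10
5 7 6 16 → max 16
7 6 16 10 → max 16
6 16 10 16 → max 16
16 10 16 15 → max 16
10 16 15 13 → max 16
16 15 13 17 → max 17
15 13 17 13 → max 17
13 17 13 1 → max 17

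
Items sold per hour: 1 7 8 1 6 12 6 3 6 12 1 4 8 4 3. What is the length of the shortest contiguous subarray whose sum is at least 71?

add 1: running sum 1 < 71
add 7: running sum 8 < 71
add 8: running sum 16 < 71
add 1: running sum 17 < 71
add 6: running sum 23 < 71
add 12: running sum 35 < 71
add 6: running sum 41 < 71
add 3: running sum 44 < 71
add 6: running sum 50 < 71
add 12: running sum 62 < 71
add 1: running sum 63 < 71
add 4: running sum 67 < 71
end 12: [7, 8, 1, 6, 12, 6, 3, 6, 12, 1, 4, 8] sum 74, len 12
end 13: [8, 1, 6, 12, 6, 3, 6, 12, 1, 4, 8, 4] sum 71, len 12
end 14: [8, 1, 6, 12, 6, 3, 6, 12, 1, 4, 8, 4, 3] sum 74, len 13
Shortest qualifying length: 12.

12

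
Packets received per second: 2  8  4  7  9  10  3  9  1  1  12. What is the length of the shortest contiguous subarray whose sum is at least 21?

add 2: running sum 2 < 21
add 8: running sum 10 < 21
add 4: running sum 14 < 21
end 3: [2, 8, 4, 7] sum 21, len 4
end 4: [8, 4, 7, 9] sum 28, len 4
end 5: [7, 9, 10] sum 26, len 3
end 6: [9, 10, 3] sum 22, len 3
end 7: [10, 3, 9] sum 22, len 3
end 8: [10, 3, 9, 1] sum 23, len 4
end 9: [10, 3, 9, 1, 1] sum 24, len 5
end 10: [9, 1, 1, 12] sum 23, len 4
Shortest qualifying length: 3.

3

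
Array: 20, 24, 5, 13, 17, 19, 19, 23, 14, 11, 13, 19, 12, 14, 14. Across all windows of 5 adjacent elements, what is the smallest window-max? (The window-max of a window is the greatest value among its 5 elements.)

19

20 24 5 13 17 → max 24
24 5 13 17 19 → max 24
5 13 17 19 19 → max 19
13 17 19 19 23 → max 23
17 19 19 23 14 → max 23
19 19 23 14 11 → max 23
19 23 14 11 13 → max 23
23 14 11 13 19 → max 23
14 11 13 19 12 → max 19
11 13 19 12 14 → max 19
13 19 12 14 14 → max 19
Smallest of these is 19.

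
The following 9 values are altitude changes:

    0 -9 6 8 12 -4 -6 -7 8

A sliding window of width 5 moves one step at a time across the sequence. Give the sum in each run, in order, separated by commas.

Sliding a size-5 window across the 9 values:
[0, -9, 6, 8, 12] → sum 17
[-9, 6, 8, 12, -4] → sum 13
[6, 8, 12, -4, -6] → sum 16
[8, 12, -4, -6, -7] → sum 3
[12, -4, -6, -7, 8] → sum 3

17, 13, 16, 3, 3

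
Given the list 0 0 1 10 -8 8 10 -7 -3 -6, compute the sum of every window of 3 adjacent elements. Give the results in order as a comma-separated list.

1, 11, 3, 10, 10, 11, 0, -16

0 0 1 → sum 1
0 1 10 → sum 11
1 10 -8 → sum 3
10 -8 8 → sum 10
-8 8 10 → sum 10
8 10 -7 → sum 11
10 -7 -3 → sum 0
-7 -3 -6 → sum -16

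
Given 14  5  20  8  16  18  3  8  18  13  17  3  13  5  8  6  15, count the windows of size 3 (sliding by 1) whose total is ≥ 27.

[14, 5, 20] → sum 39  ≥ 27 ✓
[5, 20, 8] → sum 33  ≥ 27 ✓
[20, 8, 16] → sum 44  ≥ 27 ✓
[8, 16, 18] → sum 42  ≥ 27 ✓
[16, 18, 3] → sum 37  ≥ 27 ✓
[18, 3, 8] → sum 29  ≥ 27 ✓
[3, 8, 18] → sum 29  ≥ 27 ✓
[8, 18, 13] → sum 39  ≥ 27 ✓
[18, 13, 17] → sum 48  ≥ 27 ✓
[13, 17, 3] → sum 33  ≥ 27 ✓
[17, 3, 13] → sum 33  ≥ 27 ✓
[3, 13, 5] → sum 21
[13, 5, 8] → sum 26
[5, 8, 6] → sum 19
[8, 6, 15] → sum 29  ≥ 27 ✓
12 windows satisfy the condition.

12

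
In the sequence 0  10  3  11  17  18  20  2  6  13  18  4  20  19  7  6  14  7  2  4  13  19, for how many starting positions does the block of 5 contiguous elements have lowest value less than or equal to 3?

(0, 10, 3, 11, 17) → min 0  ≤ 3 ✓
(10, 3, 11, 17, 18) → min 3  ≤ 3 ✓
(3, 11, 17, 18, 20) → min 3  ≤ 3 ✓
(11, 17, 18, 20, 2) → min 2  ≤ 3 ✓
(17, 18, 20, 2, 6) → min 2  ≤ 3 ✓
(18, 20, 2, 6, 13) → min 2  ≤ 3 ✓
(20, 2, 6, 13, 18) → min 2  ≤ 3 ✓
(2, 6, 13, 18, 4) → min 2  ≤ 3 ✓
(6, 13, 18, 4, 20) → min 4
(13, 18, 4, 20, 19) → min 4
(18, 4, 20, 19, 7) → min 4
(4, 20, 19, 7, 6) → min 4
(20, 19, 7, 6, 14) → min 6
(19, 7, 6, 14, 7) → min 6
(7, 6, 14, 7, 2) → min 2  ≤ 3 ✓
(6, 14, 7, 2, 4) → min 2  ≤ 3 ✓
(14, 7, 2, 4, 13) → min 2  ≤ 3 ✓
(7, 2, 4, 13, 19) → min 2  ≤ 3 ✓
12 windows satisfy the condition.

12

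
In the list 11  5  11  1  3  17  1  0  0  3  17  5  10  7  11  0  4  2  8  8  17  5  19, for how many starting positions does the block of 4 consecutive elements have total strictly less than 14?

1

[11, 5, 11, 1] → sum 28
[5, 11, 1, 3] → sum 20
[11, 1, 3, 17] → sum 32
[1, 3, 17, 1] → sum 22
[3, 17, 1, 0] → sum 21
[17, 1, 0, 0] → sum 18
[1, 0, 0, 3] → sum 4  < 14 ✓
[0, 0, 3, 17] → sum 20
[0, 3, 17, 5] → sum 25
[3, 17, 5, 10] → sum 35
[17, 5, 10, 7] → sum 39
[5, 10, 7, 11] → sum 33
[10, 7, 11, 0] → sum 28
[7, 11, 0, 4] → sum 22
[11, 0, 4, 2] → sum 17
[0, 4, 2, 8] → sum 14
[4, 2, 8, 8] → sum 22
[2, 8, 8, 17] → sum 35
[8, 8, 17, 5] → sum 38
[8, 17, 5, 19] → sum 49
1 window satisfy the condition.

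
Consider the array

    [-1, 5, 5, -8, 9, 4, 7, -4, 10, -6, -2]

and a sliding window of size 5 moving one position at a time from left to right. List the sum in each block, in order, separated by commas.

[-1, 5, 5, -8, 9] → sum 10
[5, 5, -8, 9, 4] → sum 15
[5, -8, 9, 4, 7] → sum 17
[-8, 9, 4, 7, -4] → sum 8
[9, 4, 7, -4, 10] → sum 26
[4, 7, -4, 10, -6] → sum 11
[7, -4, 10, -6, -2] → sum 5

10, 15, 17, 8, 26, 11, 5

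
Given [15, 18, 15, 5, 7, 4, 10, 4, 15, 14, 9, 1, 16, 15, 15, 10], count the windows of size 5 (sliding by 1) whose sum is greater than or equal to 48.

15 18 15 5 7 → sum 60  ≥ 48 ✓
18 15 5 7 4 → sum 49  ≥ 48 ✓
15 5 7 4 10 → sum 41
5 7 4 10 4 → sum 30
7 4 10 4 15 → sum 40
4 10 4 15 14 → sum 47
10 4 15 14 9 → sum 52  ≥ 48 ✓
4 15 14 9 1 → sum 43
15 14 9 1 16 → sum 55  ≥ 48 ✓
14 9 1 16 15 → sum 55  ≥ 48 ✓
9 1 16 15 15 → sum 56  ≥ 48 ✓
1 16 15 15 10 → sum 57  ≥ 48 ✓
7 windows satisfy the condition.

7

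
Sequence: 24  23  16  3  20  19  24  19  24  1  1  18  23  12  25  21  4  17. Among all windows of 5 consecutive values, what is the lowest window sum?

24 23 16 3 20 → sum 86
23 16 3 20 19 → sum 81
16 3 20 19 24 → sum 82
3 20 19 24 19 → sum 85
20 19 24 19 24 → sum 106
19 24 19 24 1 → sum 87
24 19 24 1 1 → sum 69
19 24 1 1 18 → sum 63
24 1 1 18 23 → sum 67
1 1 18 23 12 → sum 55
1 18 23 12 25 → sum 79
18 23 12 25 21 → sum 99
23 12 25 21 4 → sum 85
12 25 21 4 17 → sum 79
Lowest of these is 55.

55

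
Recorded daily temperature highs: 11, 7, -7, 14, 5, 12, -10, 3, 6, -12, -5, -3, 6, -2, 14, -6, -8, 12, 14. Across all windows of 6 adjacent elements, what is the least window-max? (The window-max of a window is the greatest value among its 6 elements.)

6

Window maxs for each of the 14 positions:
11 7 -7 14 5 12 → max 14
7 -7 14 5 12 -10 → max 14
-7 14 5 12 -10 3 → max 14
14 5 12 -10 3 6 → max 14
5 12 -10 3 6 -12 → max 12
12 -10 3 6 -12 -5 → max 12
-10 3 6 -12 -5 -3 → max 6
3 6 -12 -5 -3 6 → max 6
6 -12 -5 -3 6 -2 → max 6
-12 -5 -3 6 -2 14 → max 14
-5 -3 6 -2 14 -6 → max 14
-3 6 -2 14 -6 -8 → max 14
6 -2 14 -6 -8 12 → max 14
-2 14 -6 -8 12 14 → max 14
Least of these is 6.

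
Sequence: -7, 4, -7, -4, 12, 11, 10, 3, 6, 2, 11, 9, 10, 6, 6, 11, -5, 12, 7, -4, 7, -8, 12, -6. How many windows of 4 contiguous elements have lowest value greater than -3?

9

-7 4 -7 -4 → min -7
4 -7 -4 12 → min -7
-7 -4 12 11 → min -7
-4 12 11 10 → min -4
12 11 10 3 → min 3  > -3 ✓
11 10 3 6 → min 3  > -3 ✓
10 3 6 2 → min 2  > -3 ✓
3 6 2 11 → min 2  > -3 ✓
6 2 11 9 → min 2  > -3 ✓
2 11 9 10 → min 2  > -3 ✓
11 9 10 6 → min 6  > -3 ✓
9 10 6 6 → min 6  > -3 ✓
10 6 6 11 → min 6  > -3 ✓
6 6 11 -5 → min -5
6 11 -5 12 → min -5
11 -5 12 7 → min -5
-5 12 7 -4 → min -5
12 7 -4 7 → min -4
7 -4 7 -8 → min -8
-4 7 -8 12 → min -8
7 -8 12 -6 → min -8
9 windows satisfy the condition.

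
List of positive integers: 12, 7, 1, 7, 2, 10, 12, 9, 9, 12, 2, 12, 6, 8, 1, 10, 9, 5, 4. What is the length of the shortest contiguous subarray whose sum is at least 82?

10

add 12: running sum 12 < 82
add 7: running sum 19 < 82
add 1: running sum 20 < 82
add 7: running sum 27 < 82
add 2: running sum 29 < 82
add 10: running sum 39 < 82
add 12: running sum 51 < 82
add 9: running sum 60 < 82
add 9: running sum 69 < 82
add 12: running sum 81 < 82
end 10: [12, 7, 1, 7, 2, 10, 12, 9, 9, 12, 2] sum 83, len 11
end 11: [7, 1, 7, 2, 10, 12, 9, 9, 12, 2, 12] sum 83, len 11
end 12: [1, 7, 2, 10, 12, 9, 9, 12, 2, 12, 6] sum 82, len 11
end 13: [2, 10, 12, 9, 9, 12, 2, 12, 6, 8] sum 82, len 10
end 14: [2, 10, 12, 9, 9, 12, 2, 12, 6, 8, 1] sum 83, len 11
end 15: [10, 12, 9, 9, 12, 2, 12, 6, 8, 1, 10] sum 91, len 11
end 16: [12, 9, 9, 12, 2, 12, 6, 8, 1, 10, 9] sum 90, len 11
end 17: [9, 9, 12, 2, 12, 6, 8, 1, 10, 9, 5] sum 83, len 11
end 18: [9, 9, 12, 2, 12, 6, 8, 1, 10, 9, 5, 4] sum 87, len 12
Shortest qualifying length: 10.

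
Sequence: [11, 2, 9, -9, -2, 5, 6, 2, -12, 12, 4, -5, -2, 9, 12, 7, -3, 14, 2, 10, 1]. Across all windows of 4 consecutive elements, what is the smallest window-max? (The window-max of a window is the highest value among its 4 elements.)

(11, 2, 9, -9) → max 11
(2, 9, -9, -2) → max 9
(9, -9, -2, 5) → max 9
(-9, -2, 5, 6) → max 6
(-2, 5, 6, 2) → max 6
(5, 6, 2, -12) → max 6
(6, 2, -12, 12) → max 12
(2, -12, 12, 4) → max 12
(-12, 12, 4, -5) → max 12
(12, 4, -5, -2) → max 12
(4, -5, -2, 9) → max 9
(-5, -2, 9, 12) → max 12
(-2, 9, 12, 7) → max 12
(9, 12, 7, -3) → max 12
(12, 7, -3, 14) → max 14
(7, -3, 14, 2) → max 14
(-3, 14, 2, 10) → max 14
(14, 2, 10, 1) → max 14
Smallest of these is 6.

6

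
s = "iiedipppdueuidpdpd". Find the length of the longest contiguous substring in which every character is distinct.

5

add i: [i] len 1
add i (repeat i, move left end past it): [i] len 1
add e: [i, e] len 2
add d: [i, e, d] len 3
add i (repeat i, move left end past it): [e, d, i] len 3
add p: [e, d, i, p] len 4
add p (repeat p, move left end past it): [p] len 1
add p (repeat p, move left end past it): [p] len 1
add d: [p, d] len 2
add u: [p, d, u] len 3
add e: [p, d, u, e] len 4
add u (repeat u, move left end past it): [e, u] len 2
add i: [e, u, i] len 3
add d: [e, u, i, d] len 4
add p: [e, u, i, d, p] len 5
add d (repeat d, move left end past it): [p, d] len 2
add p (repeat p, move left end past it): [d, p] len 2
add d (repeat d, move left end past it): [p, d] len 2
Longest all-distinct length: 5.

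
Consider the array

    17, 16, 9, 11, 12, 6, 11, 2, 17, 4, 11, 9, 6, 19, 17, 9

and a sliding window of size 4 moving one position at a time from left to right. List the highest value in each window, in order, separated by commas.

Sliding a size-4 window across the 16 values:
[17, 16, 9, 11] → max 17
[16, 9, 11, 12] → max 16
[9, 11, 12, 6] → max 12
[11, 12, 6, 11] → max 12
[12, 6, 11, 2] → max 12
[6, 11, 2, 17] → max 17
[11, 2, 17, 4] → max 17
[2, 17, 4, 11] → max 17
[17, 4, 11, 9] → max 17
[4, 11, 9, 6] → max 11
[11, 9, 6, 19] → max 19
[9, 6, 19, 17] → max 19
[6, 19, 17, 9] → max 19

17, 16, 12, 12, 12, 17, 17, 17, 17, 11, 19, 19, 19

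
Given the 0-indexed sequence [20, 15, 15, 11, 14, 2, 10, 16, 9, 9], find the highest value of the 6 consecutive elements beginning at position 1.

Elements at indices 1..6: 15, 15, 11, 14, 2, 10
max(15, 15, 11, 14, 2, 10) = 15

15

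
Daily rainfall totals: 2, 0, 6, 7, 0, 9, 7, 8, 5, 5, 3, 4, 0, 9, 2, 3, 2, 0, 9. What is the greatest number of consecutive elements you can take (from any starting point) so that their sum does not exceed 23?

Extend to the right; shrink from the left whenever the sum exceeds 23:
→ 2: sum 2, len 1
→ 0: sum 2, len 2
→ 6: sum 8, len 3
→ 7: sum 15, len 4
→ 0: sum 15, len 5
→ 9 (dropped 2): sum 22, len 5
→ 7 (dropped 0, 6): sum 23, len 4
→ 8 (dropped 7, 0, 9): sum 15, len 2
→ 5: sum 20, len 3
→ 5 (dropped 7): sum 18, len 3
→ 3: sum 21, len 4
→ 4 (dropped 8): sum 17, len 4
→ 0: sum 17, len 5
→ 9 (dropped 5): sum 21, len 5
→ 2: sum 23, len 6
→ 3 (dropped 5): sum 21, len 6
→ 2: sum 23, len 7
→ 0: sum 23, len 8
→ 9 (dropped 3, 4, 0, 9): sum 16, len 5
Longest length seen: 8.

8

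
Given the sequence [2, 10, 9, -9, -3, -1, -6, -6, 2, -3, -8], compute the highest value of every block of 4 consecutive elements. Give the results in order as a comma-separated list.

10, 10, 9, -1, -1, 2, 2, 2

[2, 10, 9, -9] → max 10
[10, 9, -9, -3] → max 10
[9, -9, -3, -1] → max 9
[-9, -3, -1, -6] → max -1
[-3, -1, -6, -6] → max -1
[-1, -6, -6, 2] → max 2
[-6, -6, 2, -3] → max 2
[-6, 2, -3, -8] → max 2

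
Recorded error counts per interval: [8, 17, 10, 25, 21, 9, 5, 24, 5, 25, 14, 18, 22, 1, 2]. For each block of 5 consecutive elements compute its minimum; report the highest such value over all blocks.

Each size-5 window and its min:
[8, 17, 10, 25, 21] → min 8
[17, 10, 25, 21, 9] → min 9
[10, 25, 21, 9, 5] → min 5
[25, 21, 9, 5, 24] → min 5
[21, 9, 5, 24, 5] → min 5
[9, 5, 24, 5, 25] → min 5
[5, 24, 5, 25, 14] → min 5
[24, 5, 25, 14, 18] → min 5
[5, 25, 14, 18, 22] → min 5
[25, 14, 18, 22, 1] → min 1
[14, 18, 22, 1, 2] → min 1
Highest of these is 9.

9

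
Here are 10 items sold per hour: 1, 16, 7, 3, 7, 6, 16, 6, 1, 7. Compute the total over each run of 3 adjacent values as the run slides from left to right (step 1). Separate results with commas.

24, 26, 17, 16, 29, 28, 23, 14

[1, 16, 7] → sum 24
[16, 7, 3] → sum 26
[7, 3, 7] → sum 17
[3, 7, 6] → sum 16
[7, 6, 16] → sum 29
[6, 16, 6] → sum 28
[16, 6, 1] → sum 23
[6, 1, 7] → sum 14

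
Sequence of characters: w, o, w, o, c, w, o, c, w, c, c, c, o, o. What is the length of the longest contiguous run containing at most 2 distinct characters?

5

add w: window [w] (1 distinct), len 1
add o: window [w, o] (2 distinct), len 2
add w: window [w, o, w] (2 distinct), len 3
add o: window [w, o, w, o] (2 distinct), len 4
add c: window [o, c] (2 distinct), len 2
add w: window [c, w] (2 distinct), len 2
add o: window [w, o] (2 distinct), len 2
add c: window [o, c] (2 distinct), len 2
add w: window [c, w] (2 distinct), len 2
add c: window [c, w, c] (2 distinct), len 3
add c: window [c, w, c, c] (2 distinct), len 4
add c: window [c, w, c, c, c] (2 distinct), len 5
add o: window [c, c, c, o] (2 distinct), len 4
add o: window [c, c, c, o, o] (2 distinct), len 5
Longest length with ≤2 distinct: 5.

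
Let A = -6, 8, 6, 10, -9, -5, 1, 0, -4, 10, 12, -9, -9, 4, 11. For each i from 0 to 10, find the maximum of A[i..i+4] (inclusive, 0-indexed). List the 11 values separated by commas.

10, 10, 10, 10, 1, 10, 12, 12, 12, 12, 12

[-6, 8, 6, 10, -9] → max 10
[8, 6, 10, -9, -5] → max 10
[6, 10, -9, -5, 1] → max 10
[10, -9, -5, 1, 0] → max 10
[-9, -5, 1, 0, -4] → max 1
[-5, 1, 0, -4, 10] → max 10
[1, 0, -4, 10, 12] → max 12
[0, -4, 10, 12, -9] → max 12
[-4, 10, 12, -9, -9] → max 12
[10, 12, -9, -9, 4] → max 12
[12, -9, -9, 4, 11] → max 12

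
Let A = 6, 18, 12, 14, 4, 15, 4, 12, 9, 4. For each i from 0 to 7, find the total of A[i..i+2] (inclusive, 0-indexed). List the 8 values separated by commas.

36, 44, 30, 33, 23, 31, 25, 25

6 18 12 → sum 36
18 12 14 → sum 44
12 14 4 → sum 30
14 4 15 → sum 33
4 15 4 → sum 23
15 4 12 → sum 31
4 12 9 → sum 25
12 9 4 → sum 25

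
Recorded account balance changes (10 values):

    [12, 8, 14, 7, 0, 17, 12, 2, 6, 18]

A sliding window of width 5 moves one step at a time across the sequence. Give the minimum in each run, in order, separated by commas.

0, 0, 0, 0, 0, 2

12 8 14 7 0 → min 0
8 14 7 0 17 → min 0
14 7 0 17 12 → min 0
7 0 17 12 2 → min 0
0 17 12 2 6 → min 0
17 12 2 6 18 → min 2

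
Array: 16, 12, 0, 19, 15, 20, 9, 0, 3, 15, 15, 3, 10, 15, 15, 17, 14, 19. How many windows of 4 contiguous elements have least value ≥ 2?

8

[16, 12, 0, 19] → min 0
[12, 0, 19, 15] → min 0
[0, 19, 15, 20] → min 0
[19, 15, 20, 9] → min 9  ≥ 2 ✓
[15, 20, 9, 0] → min 0
[20, 9, 0, 3] → min 0
[9, 0, 3, 15] → min 0
[0, 3, 15, 15] → min 0
[3, 15, 15, 3] → min 3  ≥ 2 ✓
[15, 15, 3, 10] → min 3  ≥ 2 ✓
[15, 3, 10, 15] → min 3  ≥ 2 ✓
[3, 10, 15, 15] → min 3  ≥ 2 ✓
[10, 15, 15, 17] → min 10  ≥ 2 ✓
[15, 15, 17, 14] → min 14  ≥ 2 ✓
[15, 17, 14, 19] → min 14  ≥ 2 ✓
8 windows satisfy the condition.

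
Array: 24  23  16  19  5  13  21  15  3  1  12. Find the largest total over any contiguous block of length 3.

Each size-3 window and its sum:
[24, 23, 16] → sum 63
[23, 16, 19] → sum 58
[16, 19, 5] → sum 40
[19, 5, 13] → sum 37
[5, 13, 21] → sum 39
[13, 21, 15] → sum 49
[21, 15, 3] → sum 39
[15, 3, 1] → sum 19
[3, 1, 12] → sum 16
Largest of these is 63.

63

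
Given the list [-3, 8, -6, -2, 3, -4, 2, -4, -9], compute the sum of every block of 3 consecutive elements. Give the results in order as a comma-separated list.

-1, 0, -5, -3, 1, -6, -11

(-3, 8, -6) → sum -1
(8, -6, -2) → sum 0
(-6, -2, 3) → sum -5
(-2, 3, -4) → sum -3
(3, -4, 2) → sum 1
(-4, 2, -4) → sum -6
(2, -4, -9) → sum -11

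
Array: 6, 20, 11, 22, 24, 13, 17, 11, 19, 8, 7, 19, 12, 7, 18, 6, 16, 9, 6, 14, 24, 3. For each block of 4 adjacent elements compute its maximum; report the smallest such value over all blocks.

Window maxs for each of the 19 positions:
(6, 20, 11, 22) → max 22
(20, 11, 22, 24) → max 24
(11, 22, 24, 13) → max 24
(22, 24, 13, 17) → max 24
(24, 13, 17, 11) → max 24
(13, 17, 11, 19) → max 19
(17, 11, 19, 8) → max 19
(11, 19, 8, 7) → max 19
(19, 8, 7, 19) → max 19
(8, 7, 19, 12) → max 19
(7, 19, 12, 7) → max 19
(19, 12, 7, 18) → max 19
(12, 7, 18, 6) → max 18
(7, 18, 6, 16) → max 18
(18, 6, 16, 9) → max 18
(6, 16, 9, 6) → max 16
(16, 9, 6, 14) → max 16
(9, 6, 14, 24) → max 24
(6, 14, 24, 3) → max 24
Smallest of these is 16.

16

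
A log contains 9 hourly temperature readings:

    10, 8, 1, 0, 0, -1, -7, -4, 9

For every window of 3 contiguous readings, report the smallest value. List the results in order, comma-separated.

1, 0, 0, -1, -7, -7, -7

(10, 8, 1) → min 1
(8, 1, 0) → min 0
(1, 0, 0) → min 0
(0, 0, -1) → min -1
(0, -1, -7) → min -7
(-1, -7, -4) → min -7
(-7, -4, 9) → min -7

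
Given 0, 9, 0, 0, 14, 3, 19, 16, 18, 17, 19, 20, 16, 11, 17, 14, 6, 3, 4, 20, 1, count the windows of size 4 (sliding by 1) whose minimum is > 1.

13

[0, 9, 0, 0] → min 0
[9, 0, 0, 14] → min 0
[0, 0, 14, 3] → min 0
[0, 14, 3, 19] → min 0
[14, 3, 19, 16] → min 3  > 1 ✓
[3, 19, 16, 18] → min 3  > 1 ✓
[19, 16, 18, 17] → min 16  > 1 ✓
[16, 18, 17, 19] → min 16  > 1 ✓
[18, 17, 19, 20] → min 17  > 1 ✓
[17, 19, 20, 16] → min 16  > 1 ✓
[19, 20, 16, 11] → min 11  > 1 ✓
[20, 16, 11, 17] → min 11  > 1 ✓
[16, 11, 17, 14] → min 11  > 1 ✓
[11, 17, 14, 6] → min 6  > 1 ✓
[17, 14, 6, 3] → min 3  > 1 ✓
[14, 6, 3, 4] → min 3  > 1 ✓
[6, 3, 4, 20] → min 3  > 1 ✓
[3, 4, 20, 1] → min 1
13 windows satisfy the condition.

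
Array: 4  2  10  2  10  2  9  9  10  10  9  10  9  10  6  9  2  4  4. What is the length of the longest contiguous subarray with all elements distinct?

[4] len 1
[4, 2] len 2
[4, 2, 10] len 3
[10, 2] len 2
[2, 10] len 2
[10, 2] len 2
[10, 2, 9] len 3
[9] len 1
[9, 10] len 2
[10] len 1
[10, 9] len 2
[9, 10] len 2
[10, 9] len 2
[9, 10] len 2
[9, 10, 6] len 3
[10, 6, 9] len 3
[10, 6, 9, 2] len 4
[10, 6, 9, 2, 4] len 5
[4] len 1
Longest all-distinct length: 5.

5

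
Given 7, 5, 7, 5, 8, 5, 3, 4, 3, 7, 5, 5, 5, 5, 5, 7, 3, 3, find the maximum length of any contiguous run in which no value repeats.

4

add 7: [7] len 1
add 5: [7, 5] len 2
add 7 (repeat 7, move left end past it): [5, 7] len 2
add 5 (repeat 5, move left end past it): [7, 5] len 2
add 8: [7, 5, 8] len 3
add 5 (repeat 5, move left end past it): [8, 5] len 2
add 3: [8, 5, 3] len 3
add 4: [8, 5, 3, 4] len 4
add 3 (repeat 3, move left end past it): [4, 3] len 2
add 7: [4, 3, 7] len 3
add 5: [4, 3, 7, 5] len 4
add 5 (repeat 5, move left end past it): [5] len 1
add 5 (repeat 5, move left end past it): [5] len 1
add 5 (repeat 5, move left end past it): [5] len 1
add 5 (repeat 5, move left end past it): [5] len 1
add 7: [5, 7] len 2
add 3: [5, 7, 3] len 3
add 3 (repeat 3, move left end past it): [3] len 1
Longest all-distinct length: 4.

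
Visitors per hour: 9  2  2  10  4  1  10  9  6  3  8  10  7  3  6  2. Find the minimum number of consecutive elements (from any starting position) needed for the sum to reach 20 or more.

Extend right; whenever the sum reaches 20, record the length and shrink from the left:
add 9: running sum 9 < 20
add 2: running sum 11 < 20
add 2: running sum 13 < 20
end 3: [9, 2, 2, 10] sum 23, len 4
end 4: [9, 2, 2, 10, 4] sum 27, len 5
end 5: [9, 2, 2, 10, 4, 1] sum 28, len 6
end 6: [10, 4, 1, 10] sum 25, len 4
end 7: [1, 10, 9] sum 20, len 3
end 8: [10, 9, 6] sum 25, len 3
end 9: [10, 9, 6, 3] sum 28, len 4
end 10: [9, 6, 3, 8] sum 26, len 4
end 11: [3, 8, 10] sum 21, len 3
end 12: [8, 10, 7] sum 25, len 3
end 13: [10, 7, 3] sum 20, len 3
end 14: [10, 7, 3, 6] sum 26, len 4
end 15: [10, 7, 3, 6, 2] sum 28, len 5
Shortest qualifying length: 3.

3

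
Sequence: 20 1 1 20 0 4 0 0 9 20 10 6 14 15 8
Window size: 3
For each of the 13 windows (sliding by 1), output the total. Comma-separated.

Sliding a size-3 window across the 15 values:
[20, 1, 1] → sum 22
[1, 1, 20] → sum 22
[1, 20, 0] → sum 21
[20, 0, 4] → sum 24
[0, 4, 0] → sum 4
[4, 0, 0] → sum 4
[0, 0, 9] → sum 9
[0, 9, 20] → sum 29
[9, 20, 10] → sum 39
[20, 10, 6] → sum 36
[10, 6, 14] → sum 30
[6, 14, 15] → sum 35
[14, 15, 8] → sum 37

22, 22, 21, 24, 4, 4, 9, 29, 39, 36, 30, 35, 37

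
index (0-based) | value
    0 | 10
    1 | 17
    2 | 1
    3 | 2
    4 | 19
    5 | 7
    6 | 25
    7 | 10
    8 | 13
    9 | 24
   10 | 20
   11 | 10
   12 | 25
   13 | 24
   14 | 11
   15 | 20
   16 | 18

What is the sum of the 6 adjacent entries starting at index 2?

64

Elements at indices 2..7: 1, 2, 19, 7, 25, 10
sum(1, 2, 19, 7, 25, 10) = 64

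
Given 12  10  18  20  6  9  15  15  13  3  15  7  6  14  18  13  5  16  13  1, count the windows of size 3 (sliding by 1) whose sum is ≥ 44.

3

(12, 10, 18) → sum 40
(10, 18, 20) → sum 48  ≥ 44 ✓
(18, 20, 6) → sum 44  ≥ 44 ✓
(20, 6, 9) → sum 35
(6, 9, 15) → sum 30
(9, 15, 15) → sum 39
(15, 15, 13) → sum 43
(15, 13, 3) → sum 31
(13, 3, 15) → sum 31
(3, 15, 7) → sum 25
(15, 7, 6) → sum 28
(7, 6, 14) → sum 27
(6, 14, 18) → sum 38
(14, 18, 13) → sum 45  ≥ 44 ✓
(18, 13, 5) → sum 36
(13, 5, 16) → sum 34
(5, 16, 13) → sum 34
(16, 13, 1) → sum 30
3 windows satisfy the condition.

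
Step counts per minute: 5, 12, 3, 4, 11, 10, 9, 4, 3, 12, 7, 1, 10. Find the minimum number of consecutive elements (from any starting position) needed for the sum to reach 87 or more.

Extend right; whenever the sum reaches 87, record the length and shrink from the left:
add 5: running sum 5 < 87
add 12: running sum 17 < 87
add 3: running sum 20 < 87
add 4: running sum 24 < 87
add 11: running sum 35 < 87
add 10: running sum 45 < 87
add 9: running sum 54 < 87
add 4: running sum 58 < 87
add 3: running sum 61 < 87
add 12: running sum 73 < 87
add 7: running sum 80 < 87
add 1: running sum 81 < 87
end 12: [5, 12, 3, 4, 11, 10, 9, 4, 3, 12, 7, 1, 10] sum 91, len 13
Shortest qualifying length: 13.

13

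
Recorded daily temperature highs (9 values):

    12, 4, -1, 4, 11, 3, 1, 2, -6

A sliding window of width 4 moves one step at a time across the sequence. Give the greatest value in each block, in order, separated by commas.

12, 11, 11, 11, 11, 3

(12, 4, -1, 4) → max 12
(4, -1, 4, 11) → max 11
(-1, 4, 11, 3) → max 11
(4, 11, 3, 1) → max 11
(11, 3, 1, 2) → max 11
(3, 1, 2, -6) → max 3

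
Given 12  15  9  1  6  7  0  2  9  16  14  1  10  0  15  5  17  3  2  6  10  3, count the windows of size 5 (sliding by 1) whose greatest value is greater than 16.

5

12 15 9 1 6 → max 15
15 9 1 6 7 → max 15
9 1 6 7 0 → max 9
1 6 7 0 2 → max 7
6 7 0 2 9 → max 9
7 0 2 9 16 → max 16
0 2 9 16 14 → max 16
2 9 16 14 1 → max 16
9 16 14 1 10 → max 16
16 14 1 10 0 → max 16
14 1 10 0 15 → max 15
1 10 0 15 5 → max 15
10 0 15 5 17 → max 17  > 16 ✓
0 15 5 17 3 → max 17  > 16 ✓
15 5 17 3 2 → max 17  > 16 ✓
5 17 3 2 6 → max 17  > 16 ✓
17 3 2 6 10 → max 17  > 16 ✓
3 2 6 10 3 → max 10
5 windows satisfy the condition.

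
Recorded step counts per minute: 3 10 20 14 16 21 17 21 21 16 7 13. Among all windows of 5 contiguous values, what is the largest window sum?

96

[3, 10, 20, 14, 16] → sum 63
[10, 20, 14, 16, 21] → sum 81
[20, 14, 16, 21, 17] → sum 88
[14, 16, 21, 17, 21] → sum 89
[16, 21, 17, 21, 21] → sum 96
[21, 17, 21, 21, 16] → sum 96
[17, 21, 21, 16, 7] → sum 82
[21, 21, 16, 7, 13] → sum 78
Largest of these is 96.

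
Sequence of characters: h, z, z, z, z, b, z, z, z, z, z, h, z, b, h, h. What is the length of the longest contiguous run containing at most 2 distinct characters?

10

add h: window [h] (1 distinct), len 1
add z: window [h, z] (2 distinct), len 2
add z: window [h, z, z] (2 distinct), len 3
add z: window [h, z, z, z] (2 distinct), len 4
add z: window [h, z, z, z, z] (2 distinct), len 5
add b: window [z, z, z, z, b] (2 distinct), len 5
add z: window [z, z, z, z, b, z] (2 distinct), len 6
add z: window [z, z, z, z, b, z, z] (2 distinct), len 7
add z: window [z, z, z, z, b, z, z, z] (2 distinct), len 8
add z: window [z, z, z, z, b, z, z, z, z] (2 distinct), len 9
add z: window [z, z, z, z, b, z, z, z, z, z] (2 distinct), len 10
add h: window [z, z, z, z, z, h] (2 distinct), len 6
add z: window [z, z, z, z, z, h, z] (2 distinct), len 7
add b: window [z, b] (2 distinct), len 2
add h: window [b, h] (2 distinct), len 2
add h: window [b, h, h] (2 distinct), len 3
Longest length with ≤2 distinct: 10.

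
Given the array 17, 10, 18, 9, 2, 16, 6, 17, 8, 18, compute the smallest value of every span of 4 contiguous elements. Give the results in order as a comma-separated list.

Sliding a size-4 window across the 10 values:
(17, 10, 18, 9) → min 9
(10, 18, 9, 2) → min 2
(18, 9, 2, 16) → min 2
(9, 2, 16, 6) → min 2
(2, 16, 6, 17) → min 2
(16, 6, 17, 8) → min 6
(6, 17, 8, 18) → min 6

9, 2, 2, 2, 2, 6, 6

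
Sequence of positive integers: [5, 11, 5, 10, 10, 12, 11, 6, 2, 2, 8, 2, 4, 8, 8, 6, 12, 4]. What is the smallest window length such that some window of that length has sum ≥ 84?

add 5: running sum 5 < 84
add 11: running sum 16 < 84
add 5: running sum 21 < 84
add 10: running sum 31 < 84
add 10: running sum 41 < 84
add 12: running sum 53 < 84
add 11: running sum 64 < 84
add 6: running sum 70 < 84
add 2: running sum 72 < 84
add 2: running sum 74 < 84
add 8: running sum 82 < 84
end 11: [5, 11, 5, 10, 10, 12, 11, 6, 2, 2, 8, 2] sum 84, len 12
end 12: [5, 11, 5, 10, 10, 12, 11, 6, 2, 2, 8, 2, 4] sum 88, len 13
end 13: [11, 5, 10, 10, 12, 11, 6, 2, 2, 8, 2, 4, 8] sum 91, len 13
end 14: [5, 10, 10, 12, 11, 6, 2, 2, 8, 2, 4, 8, 8] sum 88, len 13
end 15: [10, 10, 12, 11, 6, 2, 2, 8, 2, 4, 8, 8, 6] sum 89, len 13
end 16: [10, 12, 11, 6, 2, 2, 8, 2, 4, 8, 8, 6, 12] sum 91, len 13
end 17: [12, 11, 6, 2, 2, 8, 2, 4, 8, 8, 6, 12, 4] sum 85, len 13
Shortest qualifying length: 12.

12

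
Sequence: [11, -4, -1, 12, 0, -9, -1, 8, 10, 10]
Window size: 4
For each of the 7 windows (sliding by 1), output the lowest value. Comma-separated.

Sliding a size-4 window across the 10 values:
[11, -4, -1, 12] → min -4
[-4, -1, 12, 0] → min -4
[-1, 12, 0, -9] → min -9
[12, 0, -9, -1] → min -9
[0, -9, -1, 8] → min -9
[-9, -1, 8, 10] → min -9
[-1, 8, 10, 10] → min -1

-4, -4, -9, -9, -9, -9, -1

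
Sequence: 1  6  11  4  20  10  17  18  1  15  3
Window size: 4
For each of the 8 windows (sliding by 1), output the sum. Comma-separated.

Sliding a size-4 window across the 11 values:
1 6 11 4 → sum 22
6 11 4 20 → sum 41
11 4 20 10 → sum 45
4 20 10 17 → sum 51
20 10 17 18 → sum 65
10 17 18 1 → sum 46
17 18 1 15 → sum 51
18 1 15 3 → sum 37

22, 41, 45, 51, 65, 46, 51, 37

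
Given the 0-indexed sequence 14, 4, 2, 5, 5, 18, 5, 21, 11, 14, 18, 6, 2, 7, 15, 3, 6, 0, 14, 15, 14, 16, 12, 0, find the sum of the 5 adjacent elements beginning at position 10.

48

Elements at indices 10..14: 18, 6, 2, 7, 15
sum(18, 6, 2, 7, 15) = 48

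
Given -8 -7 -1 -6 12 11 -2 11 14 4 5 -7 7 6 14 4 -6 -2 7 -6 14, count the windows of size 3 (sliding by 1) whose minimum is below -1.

15

[-8, -7, -1] → min -8  < -1 ✓
[-7, -1, -6] → min -7  < -1 ✓
[-1, -6, 12] → min -6  < -1 ✓
[-6, 12, 11] → min -6  < -1 ✓
[12, 11, -2] → min -2  < -1 ✓
[11, -2, 11] → min -2  < -1 ✓
[-2, 11, 14] → min -2  < -1 ✓
[11, 14, 4] → min 4
[14, 4, 5] → min 4
[4, 5, -7] → min -7  < -1 ✓
[5, -7, 7] → min -7  < -1 ✓
[-7, 7, 6] → min -7  < -1 ✓
[7, 6, 14] → min 6
[6, 14, 4] → min 4
[14, 4, -6] → min -6  < -1 ✓
[4, -6, -2] → min -6  < -1 ✓
[-6, -2, 7] → min -6  < -1 ✓
[-2, 7, -6] → min -6  < -1 ✓
[7, -6, 14] → min -6  < -1 ✓
15 windows satisfy the condition.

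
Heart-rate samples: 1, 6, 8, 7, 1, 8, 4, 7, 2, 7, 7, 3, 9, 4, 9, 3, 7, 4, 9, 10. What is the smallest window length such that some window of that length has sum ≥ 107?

add 1: running sum 1 < 107
add 6: running sum 7 < 107
add 8: running sum 15 < 107
add 7: running sum 22 < 107
add 1: running sum 23 < 107
add 8: running sum 31 < 107
add 4: running sum 35 < 107
add 7: running sum 42 < 107
add 2: running sum 44 < 107
add 7: running sum 51 < 107
add 7: running sum 58 < 107
add 3: running sum 61 < 107
add 9: running sum 70 < 107
add 4: running sum 74 < 107
add 9: running sum 83 < 107
add 3: running sum 86 < 107
add 7: running sum 93 < 107
add 4: running sum 97 < 107
add 9: running sum 106 < 107
add 10: shortest ending here [8, 7, 1, 8, 4, 7, 2, 7, 7, 3, 9, 4, 9, 3, 7, 4, 9, 10] sum 109, len 18
Shortest qualifying length: 18.

18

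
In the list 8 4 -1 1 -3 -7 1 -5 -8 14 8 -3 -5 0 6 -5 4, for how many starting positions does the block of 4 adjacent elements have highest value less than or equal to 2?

[8, 4, -1, 1] → max 8
[4, -1, 1, -3] → max 4
[-1, 1, -3, -7] → max 1  ≤ 2 ✓
[1, -3, -7, 1] → max 1  ≤ 2 ✓
[-3, -7, 1, -5] → max 1  ≤ 2 ✓
[-7, 1, -5, -8] → max 1  ≤ 2 ✓
[1, -5, -8, 14] → max 14
[-5, -8, 14, 8] → max 14
[-8, 14, 8, -3] → max 14
[14, 8, -3, -5] → max 14
[8, -3, -5, 0] → max 8
[-3, -5, 0, 6] → max 6
[-5, 0, 6, -5] → max 6
[0, 6, -5, 4] → max 6
4 windows satisfy the condition.

4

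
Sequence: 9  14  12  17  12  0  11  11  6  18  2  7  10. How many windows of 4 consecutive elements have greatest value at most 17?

6

(9, 14, 12, 17) → max 17  ≤ 17 ✓
(14, 12, 17, 12) → max 17  ≤ 17 ✓
(12, 17, 12, 0) → max 17  ≤ 17 ✓
(17, 12, 0, 11) → max 17  ≤ 17 ✓
(12, 0, 11, 11) → max 12  ≤ 17 ✓
(0, 11, 11, 6) → max 11  ≤ 17 ✓
(11, 11, 6, 18) → max 18
(11, 6, 18, 2) → max 18
(6, 18, 2, 7) → max 18
(18, 2, 7, 10) → max 18
6 windows satisfy the condition.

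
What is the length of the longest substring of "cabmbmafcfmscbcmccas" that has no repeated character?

5

[c] len 1
[c, a] len 2
[c, a, b] len 3
[c, a, b, m] len 4
[m, b] len 2
[b, m] len 2
[b, m, a] len 3
[b, m, a, f] len 4
[b, m, a, f, c] len 5
[c, f] len 2
[c, f, m] len 3
[c, f, m, s] len 4
[f, m, s, c] len 4
[f, m, s, c, b] len 5
[b, c] len 2
[b, c, m] len 3
[m, c] len 2
[c] len 1
[c, a] len 2
[c, a, s] len 3
Longest all-distinct length: 5.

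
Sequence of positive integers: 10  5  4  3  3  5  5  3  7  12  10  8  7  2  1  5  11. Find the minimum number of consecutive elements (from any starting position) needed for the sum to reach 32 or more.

4

Extend right; whenever the sum reaches 32, record the length and shrink from the left:
add 10: running sum 10 < 32
add 5: running sum 15 < 32
add 4: running sum 19 < 32
add 3: running sum 22 < 32
add 3: running sum 25 < 32
add 5: running sum 30 < 32
end 6: [10, 5, 4, 3, 3, 5, 5] sum 35, len 7
end 7: [10, 5, 4, 3, 3, 5, 5, 3] sum 38, len 8
end 8: [5, 4, 3, 3, 5, 5, 3, 7] sum 35, len 8
end 9: [5, 5, 3, 7, 12] sum 32, len 5
end 10: [3, 7, 12, 10] sum 32, len 4
end 11: [7, 12, 10, 8] sum 37, len 4
end 12: [12, 10, 8, 7] sum 37, len 4
end 13: [12, 10, 8, 7, 2] sum 39, len 5
end 14: [12, 10, 8, 7, 2, 1] sum 40, len 6
end 15: [10, 8, 7, 2, 1, 5] sum 33, len 6
end 16: [8, 7, 2, 1, 5, 11] sum 34, len 6
Shortest qualifying length: 4.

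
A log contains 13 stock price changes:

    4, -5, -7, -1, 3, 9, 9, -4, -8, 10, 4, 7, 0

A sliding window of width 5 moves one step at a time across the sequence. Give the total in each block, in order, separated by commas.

(4, -5, -7, -1, 3) → sum -6
(-5, -7, -1, 3, 9) → sum -1
(-7, -1, 3, 9, 9) → sum 13
(-1, 3, 9, 9, -4) → sum 16
(3, 9, 9, -4, -8) → sum 9
(9, 9, -4, -8, 10) → sum 16
(9, -4, -8, 10, 4) → sum 11
(-4, -8, 10, 4, 7) → sum 9
(-8, 10, 4, 7, 0) → sum 13

-6, -1, 13, 16, 9, 16, 11, 9, 13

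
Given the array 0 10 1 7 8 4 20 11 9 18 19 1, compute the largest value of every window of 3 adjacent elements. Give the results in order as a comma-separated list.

Sliding a size-3 window across the 12 values:
0 10 1 → max 10
10 1 7 → max 10
1 7 8 → max 8
7 8 4 → max 8
8 4 20 → max 20
4 20 11 → max 20
20 11 9 → max 20
11 9 18 → max 18
9 18 19 → max 19
18 19 1 → max 19

10, 10, 8, 8, 20, 20, 20, 18, 19, 19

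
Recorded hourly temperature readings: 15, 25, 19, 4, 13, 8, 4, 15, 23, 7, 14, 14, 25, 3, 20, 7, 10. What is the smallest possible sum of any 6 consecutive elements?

Window sums for each of the 12 positions:
15 25 19 4 13 8 → sum 84
25 19 4 13 8 4 → sum 73
19 4 13 8 4 15 → sum 63
4 13 8 4 15 23 → sum 67
13 8 4 15 23 7 → sum 70
8 4 15 23 7 14 → sum 71
4 15 23 7 14 14 → sum 77
15 23 7 14 14 25 → sum 98
23 7 14 14 25 3 → sum 86
7 14 14 25 3 20 → sum 83
14 14 25 3 20 7 → sum 83
14 25 3 20 7 10 → sum 79
Smallest of these is 63.

63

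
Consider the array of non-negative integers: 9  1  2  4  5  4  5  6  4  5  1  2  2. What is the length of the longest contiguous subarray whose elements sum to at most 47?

12

add 9: [9] sum 9, len 1
add 1: [9, 1] sum 10, len 2
add 2: [9, 1, 2] sum 12, len 3
add 4: [9, 1, 2, 4] sum 16, len 4
add 5: [9, 1, 2, 4, 5] sum 21, len 5
add 4: [9, 1, 2, 4, 5, 4] sum 25, len 6
add 5: [9, 1, 2, 4, 5, 4, 5] sum 30, len 7
add 6: [9, 1, 2, 4, 5, 4, 5, 6] sum 36, len 8
add 4: [9, 1, 2, 4, 5, 4, 5, 6, 4] sum 40, len 9
add 5: [9, 1, 2, 4, 5, 4, 5, 6, 4, 5] sum 45, len 10
add 1: [9, 1, 2, 4, 5, 4, 5, 6, 4, 5, 1] sum 46, len 11
add 2: [1, 2, 4, 5, 4, 5, 6, 4, 5, 1, 2] sum 39, len 11
add 2: [1, 2, 4, 5, 4, 5, 6, 4, 5, 1, 2, 2] sum 41, len 12
Longest length seen: 12.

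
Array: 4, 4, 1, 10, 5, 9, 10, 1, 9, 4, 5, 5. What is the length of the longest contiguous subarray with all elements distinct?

add 4: [4] len 1
add 4 (repeat 4, move left end past it): [4] len 1
add 1: [4, 1] len 2
add 10: [4, 1, 10] len 3
add 5: [4, 1, 10, 5] len 4
add 9: [4, 1, 10, 5, 9] len 5
add 10 (repeat 10, move left end past it): [5, 9, 10] len 3
add 1: [5, 9, 10, 1] len 4
add 9 (repeat 9, move left end past it): [10, 1, 9] len 3
add 4: [10, 1, 9, 4] len 4
add 5: [10, 1, 9, 4, 5] len 5
add 5 (repeat 5, move left end past it): [5] len 1
Longest all-distinct length: 5.

5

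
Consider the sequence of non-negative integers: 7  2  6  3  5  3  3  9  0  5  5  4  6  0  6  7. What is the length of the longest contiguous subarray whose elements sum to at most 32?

8

→ 7: sum 7, len 1
→ 2: sum 9, len 2
→ 6: sum 15, len 3
→ 3: sum 18, len 4
→ 5: sum 23, len 5
→ 3: sum 26, len 6
→ 3: sum 29, len 7
→ 9 (dropped 7): sum 31, len 7
→ 0: sum 31, len 8
→ 5 (dropped 2, 6): sum 28, len 7
→ 5 (dropped 3): sum 30, len 7
→ 4 (dropped 5): sum 29, len 7
→ 6 (dropped 3): sum 32, len 7
→ 0: sum 32, len 8
→ 6 (dropped 3, 9): sum 26, len 7
→ 7 (dropped 0, 5): sum 28, len 6
Longest length seen: 8.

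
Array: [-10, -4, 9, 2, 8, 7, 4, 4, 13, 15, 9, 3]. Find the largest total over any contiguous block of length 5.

45

[-10, -4, 9, 2, 8] → sum 5
[-4, 9, 2, 8, 7] → sum 22
[9, 2, 8, 7, 4] → sum 30
[2, 8, 7, 4, 4] → sum 25
[8, 7, 4, 4, 13] → sum 36
[7, 4, 4, 13, 15] → sum 43
[4, 4, 13, 15, 9] → sum 45
[4, 13, 15, 9, 3] → sum 44
Largest of these is 45.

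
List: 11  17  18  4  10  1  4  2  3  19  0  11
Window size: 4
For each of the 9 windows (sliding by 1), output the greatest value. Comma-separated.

18, 18, 18, 10, 10, 4, 19, 19, 19

11 17 18 4 → max 18
17 18 4 10 → max 18
18 4 10 1 → max 18
4 10 1 4 → max 10
10 1 4 2 → max 10
1 4 2 3 → max 4
4 2 3 19 → max 19
2 3 19 0 → max 19
3 19 0 11 → max 19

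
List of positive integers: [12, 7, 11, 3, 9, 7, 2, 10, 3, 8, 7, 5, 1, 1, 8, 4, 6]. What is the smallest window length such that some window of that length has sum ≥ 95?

Extend right; whenever the sum reaches 95, record the length and shrink from the left:
add 12: running sum 12 < 95
add 7: running sum 19 < 95
add 11: running sum 30 < 95
add 3: running sum 33 < 95
add 9: running sum 42 < 95
add 7: running sum 49 < 95
add 2: running sum 51 < 95
add 10: running sum 61 < 95
add 3: running sum 64 < 95
add 8: running sum 72 < 95
add 7: running sum 79 < 95
add 5: running sum 84 < 95
add 1: running sum 85 < 95
add 1: running sum 86 < 95
add 8: running sum 94 < 95
end 15: [12, 7, 11, 3, 9, 7, 2, 10, 3, 8, 7, 5, 1, 1, 8, 4] sum 98, len 16
end 16: [12, 7, 11, 3, 9, 7, 2, 10, 3, 8, 7, 5, 1, 1, 8, 4, 6] sum 104, len 17
Shortest qualifying length: 16.

16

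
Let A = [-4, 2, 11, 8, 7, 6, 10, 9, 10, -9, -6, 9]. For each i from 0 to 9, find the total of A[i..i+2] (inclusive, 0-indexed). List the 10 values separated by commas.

[-4, 2, 11] → sum 9
[2, 11, 8] → sum 21
[11, 8, 7] → sum 26
[8, 7, 6] → sum 21
[7, 6, 10] → sum 23
[6, 10, 9] → sum 25
[10, 9, 10] → sum 29
[9, 10, -9] → sum 10
[10, -9, -6] → sum -5
[-9, -6, 9] → sum -6

9, 21, 26, 21, 23, 25, 29, 10, -5, -6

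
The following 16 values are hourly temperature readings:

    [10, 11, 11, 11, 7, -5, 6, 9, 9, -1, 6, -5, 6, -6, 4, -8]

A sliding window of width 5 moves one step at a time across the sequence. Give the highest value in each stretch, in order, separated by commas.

11, 11, 11, 11, 9, 9, 9, 9, 9, 6, 6, 6

(10, 11, 11, 11, 7) → max 11
(11, 11, 11, 7, -5) → max 11
(11, 11, 7, -5, 6) → max 11
(11, 7, -5, 6, 9) → max 11
(7, -5, 6, 9, 9) → max 9
(-5, 6, 9, 9, -1) → max 9
(6, 9, 9, -1, 6) → max 9
(9, 9, -1, 6, -5) → max 9
(9, -1, 6, -5, 6) → max 9
(-1, 6, -5, 6, -6) → max 6
(6, -5, 6, -6, 4) → max 6
(-5, 6, -6, 4, -8) → max 6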